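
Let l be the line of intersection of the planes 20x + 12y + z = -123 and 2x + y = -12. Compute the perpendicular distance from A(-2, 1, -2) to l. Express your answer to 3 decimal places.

Direction of l: (20, 12, 1) × (2, 1, 0) = (-1, 2, -4).
A point on l: solving the two plane equations with x = -5 gives (-5, -2, 1).
Taking (-5, -2, 1) on l with direction v = (-1, 2, -4): w = A − (-5, -2, 1) = (3, 3, -3), and w × v = (-6, 15, 9).
Distance = |w × v| / |v| = √342 / √21 ≈ 4.036.

4.036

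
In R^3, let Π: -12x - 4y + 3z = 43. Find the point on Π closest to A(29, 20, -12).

(-7, 8, -3)

Foot = A − λn with λ = (n·A − d)/|n|² = (-464 − 43)/169 = -3.
Foot = (29, 20, -12) − (-3)·(-12, -4, 3) = (-7, 8, -3).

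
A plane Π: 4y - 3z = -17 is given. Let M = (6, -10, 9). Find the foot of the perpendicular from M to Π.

(6, -2, 3)

Foot = M − λn with λ = (n·M − d)/|n|² = (-67 − (-17))/25 = -2.
Foot = (6, -10, 9) − (-2)·(0, 4, -3) = (6, -2, 3).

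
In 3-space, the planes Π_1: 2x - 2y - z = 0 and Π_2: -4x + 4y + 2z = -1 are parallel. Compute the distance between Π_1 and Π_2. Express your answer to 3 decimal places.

0.167

Rescale Π_2 by 1/(-2): 2x - 2y - z = 1/2. Then distance = |0 − (1/2)| / √9 ≈ 0.167.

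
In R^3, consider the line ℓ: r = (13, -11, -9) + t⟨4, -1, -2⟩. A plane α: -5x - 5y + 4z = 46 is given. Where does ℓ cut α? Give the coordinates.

Substitute r = (13, -11, -9) + t(4, -1, -2) into the plane: -46 + (-23)t = 46, so t = -4.
Intersection: (13, -11, -9) + (-4)·(4, -1, -2) = (-3, -7, -1).

(-3, -7, -1)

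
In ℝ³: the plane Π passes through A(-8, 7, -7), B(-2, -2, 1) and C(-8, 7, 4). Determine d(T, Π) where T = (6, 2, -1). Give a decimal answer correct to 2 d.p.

8.88

AB = (6, -9, 8), AC = (0, 0, 11); a normal to Π is AB × AC = (-99, -66, 0).
Using A: Π has equation -99x - 66y = 330.
n·T − d = (-99)·(6) + (-66)·(2) + (0)·(-1) − 330 = -1056; |n| = √14157.
Distance = |-1056| / √14157 = 1056/√14157 ≈ 8.88.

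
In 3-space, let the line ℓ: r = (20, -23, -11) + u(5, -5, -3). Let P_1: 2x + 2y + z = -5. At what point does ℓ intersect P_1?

(0, -3, 1)

Substitute r = (20, -23, -11) + t(5, -5, -3) into the plane: -17 + (-3)t = -5, so t = -4.
Intersection: (20, -23, -11) + (-4)·(5, -5, -3) = (0, -3, 1).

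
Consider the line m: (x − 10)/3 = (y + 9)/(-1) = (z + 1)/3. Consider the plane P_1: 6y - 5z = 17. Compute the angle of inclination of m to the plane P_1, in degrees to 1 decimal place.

m has direction (3, -1, 3) through (10, -9, -1).
sin θ = |n·v| / (|n||v|) = |-21| / (√61 · √19) = 0.61685.
θ ≈ 38.1°.

38.1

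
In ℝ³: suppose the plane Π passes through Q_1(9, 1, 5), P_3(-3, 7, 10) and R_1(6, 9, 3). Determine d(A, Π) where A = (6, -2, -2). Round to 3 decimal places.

Q_1P_3 = (-12, 6, 5), Q_1R_1 = (-3, 8, -2); a normal to Π is Q_1P_3 × Q_1R_1 = (-52, -39, -78).
Using Q_1: Π has equation -52x - 39y - 78z = -897.
n·A − d = (-52)·(6) + (-39)·(-2) + (-78)·(-2) − (-897) = 819; |n| = √10309.
Distance = |819| / √10309 = 819/√10309 ≈ 8.066.

8.066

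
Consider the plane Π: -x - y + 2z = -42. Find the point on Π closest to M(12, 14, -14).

Foot = M − λn with λ = (n·M − d)/|n|² = (-54 − (-42))/6 = -2.
Foot = (12, 14, -14) − (-2)·(-1, -1, 2) = (10, 12, -10).

(10, 12, -10)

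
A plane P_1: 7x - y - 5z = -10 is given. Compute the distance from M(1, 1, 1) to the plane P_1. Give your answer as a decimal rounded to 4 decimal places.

1.2702

n·M − d = (7)·(1) + (-1)·(1) + (-5)·(1) − (-10) = 11; |n| = √75.
Distance = |11| / √75 = 11/√75 ≈ 1.2702.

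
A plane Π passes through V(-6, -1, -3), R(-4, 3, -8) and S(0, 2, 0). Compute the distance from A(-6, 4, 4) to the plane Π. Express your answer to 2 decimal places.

VR = (2, 4, -5), VS = (6, 3, 3); a normal to Π is VR × VS = (27, -36, -18).
Using V: Π has equation 27x - 36y - 18z = -72.
n·A − d = (27)·(-6) + (-36)·(4) + (-18)·(4) − (-72) = -306; |n| = √2349.
Distance = |-306| / √2349 = 306/√2349 ≈ 6.31.

6.31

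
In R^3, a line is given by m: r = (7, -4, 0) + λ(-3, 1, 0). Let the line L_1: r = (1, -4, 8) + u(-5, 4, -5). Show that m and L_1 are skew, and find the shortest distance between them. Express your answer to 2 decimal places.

Common perpendicular direction n = (-3, 1, 0) × (-5, 4, -5) = (-5, -15, -7).
With w = (1, -4, 8) − (7, -4, 0) = (-6, 0, 8), w · n = -26.
Since n ≠ 0 the lines are not parallel, and w · n = -26 ≠ 0 so they do not intersect; hence they are skew.
Distance = |w · n| / |n| = |-26| / √299 ≈ 1.50.

1.50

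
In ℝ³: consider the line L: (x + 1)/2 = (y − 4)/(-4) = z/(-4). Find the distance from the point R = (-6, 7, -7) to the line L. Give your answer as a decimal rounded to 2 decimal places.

9.06

L has direction (2, -4, -4) through (-1, 4, 0).
Taking (-1, 4, 0) on L with direction v = (2, -4, -4): w = R − (-1, 4, 0) = (-5, 3, -7), and w × v = (-40, -34, 14).
Distance = |w × v| / |v| = √2952 / √36 ≈ 9.06.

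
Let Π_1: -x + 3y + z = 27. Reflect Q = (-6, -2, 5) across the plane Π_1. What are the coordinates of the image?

(-10, 10, 9)

λ = (n·Q − d)/|n|² = (5 − 27)/11 = -2.
Reflection = Q − 2λn = (-6, -2, 5) − (-4)·(-1, 3, 1) = (-10, 10, 9).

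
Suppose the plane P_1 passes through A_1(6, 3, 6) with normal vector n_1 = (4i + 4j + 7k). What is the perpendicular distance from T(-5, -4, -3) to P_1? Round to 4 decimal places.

P_1: n_1·r = n_1·A_1 gives 4x + 4y + 7z = 78.
n·T − d = (4)·(-5) + (4)·(-4) + (7)·(-3) − 78 = -135; |n| = √81.
Distance = |-135| / √81 = 135/√81 ≈ 15.0000.

15.0000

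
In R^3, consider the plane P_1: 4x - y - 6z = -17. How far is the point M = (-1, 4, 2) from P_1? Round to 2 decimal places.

0.41

n·M − d = (4)·(-1) + (-1)·(4) + (-6)·(2) − (-17) = -3; |n| = √53.
Distance = |-3| / √53 = 3/√53 ≈ 0.41.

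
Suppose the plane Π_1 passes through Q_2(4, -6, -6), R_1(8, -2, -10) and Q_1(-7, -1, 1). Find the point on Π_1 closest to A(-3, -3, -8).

Q_2R_1 = (4, 4, -4), Q_2Q_1 = (-11, 5, 7); a normal to Π_1 is Q_2R_1 × Q_2Q_1 = (48, 16, 64).
Using Q_2: Π_1 has equation 48x + 16y + 64z = -288.
Foot = A − λn with λ = (n·A − d)/|n|² = (-704 − (-288))/6656 = -1/16.
Foot = (-3, -3, -8) − (-1/16)·(48, 16, 64) = (0, -2, -4).

(0, -2, -4)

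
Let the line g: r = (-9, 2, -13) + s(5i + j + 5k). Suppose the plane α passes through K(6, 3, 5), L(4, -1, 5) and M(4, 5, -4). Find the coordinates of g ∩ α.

(6, 5, 2)

KL = (-2, -4, 0), KM = (-2, 2, -9); a normal to α is KL × KM = (36, -18, -12).
Using K: α has equation 36x - 18y - 12z = 102.
Substitute r = (-9, 2, -13) + t(5, 1, 5) into the plane: -204 + 102t = 102, so t = 3.
Intersection: (-9, 2, -13) + 3·(5, 1, 5) = (6, 5, 2).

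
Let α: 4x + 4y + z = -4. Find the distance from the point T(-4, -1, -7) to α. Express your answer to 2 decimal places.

4.00

n·T − d = (4)·(-4) + (4)·(-1) + (1)·(-7) − (-4) = -23; |n| = √33.
Distance = |-23| / √33 = 23/√33 ≈ 4.00.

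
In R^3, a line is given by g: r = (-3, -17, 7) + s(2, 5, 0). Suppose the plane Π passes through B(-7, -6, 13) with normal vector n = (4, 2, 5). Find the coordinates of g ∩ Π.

Π: n·r = n·B gives 4x + 2y + 5z = 25.
Substitute r = (-3, -17, 7) + t(2, 5, 0) into the plane: -11 + 18t = 25, so t = 2.
Intersection: (-3, -17, 7) + 2·(2, 5, 0) = (1, -7, 7).

(1, -7, 7)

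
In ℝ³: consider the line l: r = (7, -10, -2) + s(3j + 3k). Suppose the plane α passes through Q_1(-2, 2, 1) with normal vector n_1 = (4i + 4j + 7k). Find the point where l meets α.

(7, -7, 1)

α: n_1·r = n_1·Q_1 gives 4x + 4y + 7z = 7.
Substitute r = (7, -10, -2) + t(0, 3, 3) into the plane: -26 + 33t = 7, so t = 1.
Intersection: (7, -10, -2) + 1·(0, 3, 3) = (7, -7, 1).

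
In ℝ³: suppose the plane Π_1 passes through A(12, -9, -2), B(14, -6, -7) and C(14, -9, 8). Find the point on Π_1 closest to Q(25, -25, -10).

AB = (2, 3, -5), AC = (2, 0, 10); a normal to Π_1 is AB × AC = (30, -30, -6).
Using A: Π_1 has equation 30x - 30y - 6z = 642.
Foot = Q − λn with λ = (n·Q − d)/|n|² = (1560 − 642)/1836 = 1/2.
Foot = (25, -25, -10) − (1/2)·(30, -30, -6) = (10, -10, -7).

(10, -10, -7)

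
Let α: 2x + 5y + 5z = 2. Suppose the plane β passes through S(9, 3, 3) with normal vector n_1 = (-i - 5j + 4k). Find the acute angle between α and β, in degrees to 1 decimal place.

81.5

β: n_1·r = n_1·S gives -x - 5y + 4z = -12.
cos θ = |n₁·n₂| / (|n₁||n₂|) = |-7| / (√54 · √42).
θ = arccos(0.14699) ≈ 81.5°.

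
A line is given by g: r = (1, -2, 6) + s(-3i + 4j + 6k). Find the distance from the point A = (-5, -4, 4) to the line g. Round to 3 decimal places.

6.628

Taking (1, -2, 6) on g with direction v = (-3, 4, 6): w = A − (1, -2, 6) = (-6, -2, -2), and w × v = (-4, 42, -30).
Distance = |w × v| / |v| = √2680 / √61 ≈ 6.628.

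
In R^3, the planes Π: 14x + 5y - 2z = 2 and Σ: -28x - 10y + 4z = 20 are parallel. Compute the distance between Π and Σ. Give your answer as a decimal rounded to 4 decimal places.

Rescale Σ by 1/(-2): 14x + 5y - 2z = -10. Then distance = |2 − (-10)| / √225 ≈ 0.8000.

0.8000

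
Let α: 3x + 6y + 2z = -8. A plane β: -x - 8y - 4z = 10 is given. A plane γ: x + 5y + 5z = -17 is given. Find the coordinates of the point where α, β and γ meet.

(-2, 1, -4)

Solving the 3×3 linear system 3x + 6y + 2z = -8, -x - 8y - 4z = 10, x + 5y + 5z = -17 (e.g. by elimination or Cramer's rule, determinant = -48) gives (-2, 1, -4).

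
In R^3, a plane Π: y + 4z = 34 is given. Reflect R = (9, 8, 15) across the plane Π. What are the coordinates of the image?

(9, 4, -1)

λ = (n·R − d)/|n|² = (68 − 34)/17 = 2.
Reflection = R − 2λn = (9, 8, 15) − 4·(0, 1, 4) = (9, 4, -1).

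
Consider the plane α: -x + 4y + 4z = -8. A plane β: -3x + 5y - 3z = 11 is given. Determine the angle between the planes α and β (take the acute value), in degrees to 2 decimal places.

cos θ = |n₁·n₂| / (|n₁||n₂|) = |11| / (√33 · √43).
θ = arccos(0.29201) ≈ 73.02°.

73.02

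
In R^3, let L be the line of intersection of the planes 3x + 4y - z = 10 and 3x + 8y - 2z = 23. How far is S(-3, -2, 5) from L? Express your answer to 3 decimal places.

6.615

Direction of L: (3, 4, -1) × (3, 8, -2) = (0, 3, 12).
A point on L: solving the two plane equations with y = 3 gives (-1, 3, -1).
Taking (-1, 3, -1) on L with direction v = (0, 3, 12): w = S − (-1, 3, -1) = (-2, -5, 6), and w × v = (-78, 24, -6).
Distance = |w × v| / |v| = √6696 / √153 ≈ 6.615.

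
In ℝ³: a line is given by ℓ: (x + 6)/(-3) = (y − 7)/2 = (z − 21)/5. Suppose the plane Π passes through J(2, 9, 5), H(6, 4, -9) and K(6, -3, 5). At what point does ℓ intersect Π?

(6, -1, 1)

ℓ has direction (-3, 2, 5) through (-6, 7, 21).
JH = (4, -5, -14), JK = (4, -12, 0); a normal to Π is JH × JK = (-168, -56, -28).
Using J: Π has equation -168x - 56y - 28z = -980.
Substitute r = (-6, 7, 21) + t(-3, 2, 5) into the plane: 28 + 252t = -980, so t = -4.
Intersection: (-6, 7, 21) + (-4)·(-3, 2, 5) = (6, -1, 1).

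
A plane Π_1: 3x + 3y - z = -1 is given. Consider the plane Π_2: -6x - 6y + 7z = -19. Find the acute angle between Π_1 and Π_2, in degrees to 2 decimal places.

26.26

cos θ = |n₁·n₂| / (|n₁||n₂|) = |-43| / (√19 · √121).
θ = arccos(0.89681) ≈ 26.26°.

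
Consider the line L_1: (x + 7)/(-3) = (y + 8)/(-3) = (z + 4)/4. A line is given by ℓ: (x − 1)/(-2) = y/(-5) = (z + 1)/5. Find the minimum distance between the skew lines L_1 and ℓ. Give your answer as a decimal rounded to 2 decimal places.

L_1 has direction (-3, -3, 4) through (-7, -8, -4).
ℓ has direction (-2, -5, 5) through (1, 0, -1).
Common perpendicular direction n = (-3, -3, 4) × (-2, -5, 5) = (5, 7, 9).
With w = (1, 0, -1) − (-7, -8, -4) = (8, 8, 3), w · n = 123.
Distance = |w · n| / |n| = |123| / √155 ≈ 9.88.

9.88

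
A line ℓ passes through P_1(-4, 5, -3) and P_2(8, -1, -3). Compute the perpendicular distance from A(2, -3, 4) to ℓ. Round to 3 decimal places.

8.307

A direction vector for ℓ is P_2 − P_1 = (12, -6, 0).
Taking (-4, 5, -3) on ℓ with direction v = (12, -6, 0): w = A − (-4, 5, -3) = (6, -8, 7), and w × v = (42, 84, 60).
Distance = |w × v| / |v| = √12420 / √180 ≈ 8.307.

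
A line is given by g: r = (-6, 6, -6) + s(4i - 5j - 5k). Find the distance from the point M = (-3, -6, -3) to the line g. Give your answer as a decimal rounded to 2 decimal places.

10.62

Taking (-6, 6, -6) on g with direction v = (4, -5, -5): w = M − (-6, 6, -6) = (3, -12, 3), and w × v = (75, 27, 33).
Distance = |w × v| / |v| = √7443 / √66 ≈ 10.62.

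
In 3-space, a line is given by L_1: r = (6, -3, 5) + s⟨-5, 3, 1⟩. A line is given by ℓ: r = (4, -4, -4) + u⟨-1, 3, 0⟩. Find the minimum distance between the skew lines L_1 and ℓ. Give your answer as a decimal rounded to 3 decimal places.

Common perpendicular direction n = (-5, 3, 1) × (-1, 3, 0) = (-3, -1, -12).
With w = (4, -4, -4) − (6, -3, 5) = (-2, -1, -9), w · n = 115.
Distance = |w · n| / |n| = |115| / √154 ≈ 9.267.

9.267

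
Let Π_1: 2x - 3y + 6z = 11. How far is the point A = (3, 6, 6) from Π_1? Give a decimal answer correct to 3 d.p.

1.857

n·A − d = (2)·(3) + (-3)·(6) + (6)·(6) − 11 = 13; |n| = √49.
Distance = |13| / √49 = 13/√49 ≈ 1.857.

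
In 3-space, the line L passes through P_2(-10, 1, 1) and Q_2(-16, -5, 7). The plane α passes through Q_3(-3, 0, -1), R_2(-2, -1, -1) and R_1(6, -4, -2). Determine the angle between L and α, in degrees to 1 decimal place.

19.5

A direction vector for L is Q_2 − P_2 = (-6, -6, 6).
Q_3R_2 = (1, -1, 0), Q_3R_1 = (9, -4, -1); a normal to α is Q_3R_2 × Q_3R_1 = (1, 1, 5).
Using Q_3: α has equation x + y + 5z = -8.
sin θ = |n·v| / (|n||v|) = |18| / (√27 · √108) = 0.33333.
θ ≈ 19.5°.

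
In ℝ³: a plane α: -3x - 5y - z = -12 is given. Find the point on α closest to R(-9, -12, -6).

Foot = R − λn with λ = (n·R − d)/|n|² = (93 − (-12))/35 = 3.
Foot = (-9, -12, -6) − 3·(-3, -5, -1) = (0, 3, -3).

(0, 3, -3)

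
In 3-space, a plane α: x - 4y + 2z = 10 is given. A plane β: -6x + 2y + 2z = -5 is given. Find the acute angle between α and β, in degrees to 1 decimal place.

70.8

cos θ = |n₁·n₂| / (|n₁||n₂|) = |-10| / (√21 · √44).
θ = arccos(0.32898) ≈ 70.8°.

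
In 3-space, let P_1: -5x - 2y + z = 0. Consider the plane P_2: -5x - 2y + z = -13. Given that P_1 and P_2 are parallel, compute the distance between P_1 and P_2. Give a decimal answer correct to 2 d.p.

Same normal n = (-5, -2, 1) with |n| = √30; distance = |0 − (-13)| / |n| = 13/√30 ≈ 2.37.

2.37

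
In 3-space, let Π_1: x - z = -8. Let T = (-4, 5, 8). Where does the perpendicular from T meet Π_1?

(-2, 5, 6)

Foot = T − λn with λ = (n·T − d)/|n|² = (-12 − (-8))/2 = -2.
Foot = (-4, 5, 8) − (-2)·(1, 0, -1) = (-2, 5, 6).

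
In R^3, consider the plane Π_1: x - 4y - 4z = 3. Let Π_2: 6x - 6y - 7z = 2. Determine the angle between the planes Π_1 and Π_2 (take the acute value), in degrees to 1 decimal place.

23.4

cos θ = |n₁·n₂| / (|n₁||n₂|) = |58| / (√33 · √121).
θ = arccos(0.91786) ≈ 23.4°.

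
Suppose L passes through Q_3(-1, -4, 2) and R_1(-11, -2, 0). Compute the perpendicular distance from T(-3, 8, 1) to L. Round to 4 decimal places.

A direction vector for L is R_1 − Q_3 = (-10, 2, -2).
Taking (-1, -4, 2) on L with direction v = (-10, 2, -2): w = T − (-1, -4, 2) = (-2, 12, -1), and w × v = (-22, 6, 116).
Distance = |w × v| / |v| = √13976 / √108 ≈ 11.3757.

11.3757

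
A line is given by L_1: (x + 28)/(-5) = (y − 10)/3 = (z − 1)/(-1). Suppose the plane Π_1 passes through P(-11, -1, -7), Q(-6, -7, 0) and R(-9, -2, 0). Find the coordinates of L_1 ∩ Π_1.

L_1 has direction (-5, 3, -1) through (-28, 10, 1).
PQ = (5, -6, 7), PR = (2, -1, 7); a normal to Π_1 is PQ × PR = (-35, -21, 7).
Using P: Π_1 has equation -35x - 21y + 7z = 357.
Substitute r = (-28, 10, 1) + t(-5, 3, -1) into the plane: 777 + 105t = 357, so t = -4.
Intersection: (-28, 10, 1) + (-4)·(-5, 3, -1) = (-8, -2, 5).

(-8, -2, 5)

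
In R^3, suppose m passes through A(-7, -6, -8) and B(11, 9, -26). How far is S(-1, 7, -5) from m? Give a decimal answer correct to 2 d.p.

11.96

A direction vector for m is B − A = (18, 15, -18).
Taking (-7, -6, -8) on m with direction v = (18, 15, -18): w = S − (-7, -6, -8) = (6, 13, 3), and w × v = (-279, 162, -144).
Distance = |w × v| / |v| = √124821 / √873 ≈ 11.96.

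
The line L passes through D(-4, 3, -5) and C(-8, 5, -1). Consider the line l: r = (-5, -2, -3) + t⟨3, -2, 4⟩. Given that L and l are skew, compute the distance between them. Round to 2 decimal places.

4.70

A direction vector for L is C − D = (-4, 2, 4).
Common perpendicular direction n = (-4, 2, 4) × (3, -2, 4) = (16, 28, 2).
With w = (-5, -2, -3) − (-4, 3, -5) = (-1, -5, 2), w · n = -152.
Distance = |w · n| / |n| = |-152| / √1044 ≈ 4.70.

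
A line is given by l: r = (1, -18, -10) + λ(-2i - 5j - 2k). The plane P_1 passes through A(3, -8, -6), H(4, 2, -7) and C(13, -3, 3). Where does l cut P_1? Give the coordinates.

(9, 2, -2)

AH = (1, 10, -1), AC = (10, 5, 9); a normal to P_1 is AH × AC = (95, -19, -95).
Using A: P_1 has equation 95x - 19y - 95z = 1007.
Substitute r = (1, -18, -10) + t(-2, -5, -2) into the plane: 1387 + 95t = 1007, so t = -4.
Intersection: (1, -18, -10) + (-4)·(-2, -5, -2) = (9, 2, -2).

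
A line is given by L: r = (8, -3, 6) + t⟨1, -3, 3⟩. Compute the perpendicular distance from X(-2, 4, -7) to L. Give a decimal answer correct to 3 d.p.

7.753

Taking (8, -3, 6) on L with direction v = (1, -3, 3): w = X − (8, -3, 6) = (-10, 7, -13), and w × v = (-18, 17, 23).
Distance = |w × v| / |v| = √1142 / √19 ≈ 7.753.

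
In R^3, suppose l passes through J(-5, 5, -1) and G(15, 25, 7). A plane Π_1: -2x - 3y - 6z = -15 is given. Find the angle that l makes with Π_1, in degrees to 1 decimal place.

46.0

A direction vector for l is G − J = (20, 20, 8).
sin θ = |n·v| / (|n||v|) = |-148| / (√49 · √864) = 0.71929.
θ ≈ 46.0°.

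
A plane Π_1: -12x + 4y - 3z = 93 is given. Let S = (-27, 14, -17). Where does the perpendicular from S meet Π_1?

Foot = S − λn with λ = (n·S − d)/|n|² = (431 − 93)/169 = 2.
Foot = (-27, 14, -17) − 2·(-12, 4, -3) = (-3, 6, -11).

(-3, 6, -11)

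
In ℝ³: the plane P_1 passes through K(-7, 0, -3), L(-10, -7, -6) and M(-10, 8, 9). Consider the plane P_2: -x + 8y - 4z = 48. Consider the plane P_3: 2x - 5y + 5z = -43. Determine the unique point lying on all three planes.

(-4, 4, -3)

KL = (-3, -7, -3), KM = (-3, 8, 12); a normal to P_1 is KL × KM = (-60, 45, -45).
Using K: P_1 has equation -60x + 45y - 45z = 555.
Solving the 3×3 linear system -60x + 45y - 45z = 555, -x + 8y - 4z = 48, 2x - 5y + 5z = -43 (e.g. by elimination or Cramer's rule, determinant = -840) gives (-4, 4, -3).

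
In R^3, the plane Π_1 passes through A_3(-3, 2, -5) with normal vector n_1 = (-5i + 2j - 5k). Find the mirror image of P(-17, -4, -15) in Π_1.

(3, -12, 5)

Π_1: n_1·r = n_1·A_3 gives -5x + 2y - 5z = 44.
λ = (n·P − d)/|n|² = (152 − 44)/54 = 2.
Reflection = P − 2λn = (-17, -4, -15) − 4·(-5, 2, -5) = (3, -12, 5).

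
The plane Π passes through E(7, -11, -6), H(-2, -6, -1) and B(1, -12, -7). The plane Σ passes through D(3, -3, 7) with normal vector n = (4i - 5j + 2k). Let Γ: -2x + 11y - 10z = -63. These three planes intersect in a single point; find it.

EH = (-9, 5, 5), EB = (-6, -1, -1); a normal to Π is EH × EB = (0, -39, 39).
Using E: Π has equation -39y + 39z = 195.
Σ: n·r = n·D gives 4x - 5y + 2z = 41.
Solving the 3×3 linear system -39y + 39z = 195, 4x - 5y + 2z = 41, -2x + 11y - 10z = -63 (e.g. by elimination or Cramer's rule, determinant = -78) gives (4, -5, 0).

(4, -5, 0)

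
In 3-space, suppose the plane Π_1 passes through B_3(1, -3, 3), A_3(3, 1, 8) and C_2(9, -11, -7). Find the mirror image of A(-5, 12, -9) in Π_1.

B_3A_3 = (2, 4, 5), B_3C_2 = (8, -8, -10); a normal to Π_1 is B_3A_3 × B_3C_2 = (0, 60, -48).
Using B_3: Π_1 has equation 60y - 48z = -324.
λ = (n·A − d)/|n|² = (1152 − (-324))/5904 = 1/4.
Reflection = A − 2λn = (-5, 12, -9) − (1/2)·(0, 60, -48) = (-5, -18, 15).

(-5, -18, 15)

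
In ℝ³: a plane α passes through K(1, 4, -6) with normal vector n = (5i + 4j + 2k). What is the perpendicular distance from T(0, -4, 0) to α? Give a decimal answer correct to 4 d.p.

3.7268

α: n·r = n·K gives 5x + 4y + 2z = 9.
n·T − d = (5)·(0) + (4)·(-4) + (2)·(0) − 9 = -25; |n| = √45.
Distance = |-25| / √45 = 25/√45 ≈ 3.7268.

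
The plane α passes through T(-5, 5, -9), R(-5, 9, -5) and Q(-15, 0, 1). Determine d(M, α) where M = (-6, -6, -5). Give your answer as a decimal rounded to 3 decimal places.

6.548

TR = (0, 4, 4), TQ = (-10, -5, 10); a normal to α is TR × TQ = (60, -40, 40).
Using T: α has equation 60x - 40y + 40z = -860.
n·M − d = (60)·(-6) + (-40)·(-6) + (40)·(-5) − (-860) = 540; |n| = √6800.
Distance = |540| / √6800 = 540/√6800 ≈ 6.548.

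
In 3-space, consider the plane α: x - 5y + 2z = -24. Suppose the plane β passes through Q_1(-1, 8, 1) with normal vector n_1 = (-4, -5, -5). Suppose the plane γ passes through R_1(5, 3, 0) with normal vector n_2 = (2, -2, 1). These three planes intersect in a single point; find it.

(9, 5, -4)

β: n_1·r = n_1·Q_1 gives -4x - 5y - 5z = -41.
γ: n_2·r = n_2·R_1 gives 2x - 2y + z = 4.
Solving the 3×3 linear system x - 5y + 2z = -24, -4x - 5y - 5z = -41, 2x - 2y + z = 4 (e.g. by elimination or Cramer's rule, determinant = 51) gives (9, 5, -4).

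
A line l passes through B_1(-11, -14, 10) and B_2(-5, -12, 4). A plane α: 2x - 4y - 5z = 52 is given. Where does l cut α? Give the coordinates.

A direction vector for l is B_2 − B_1 = (6, 2, -6).
Substitute r = (-11, -14, 10) + t(6, 2, -6) into the plane: -16 + 34t = 52, so t = 2.
Intersection: (-11, -14, 10) + 2·(6, 2, -6) = (1, -10, -2).

(1, -10, -2)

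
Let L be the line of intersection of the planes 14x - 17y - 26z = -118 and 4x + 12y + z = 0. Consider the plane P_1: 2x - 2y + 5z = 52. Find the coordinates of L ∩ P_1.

Direction of L: (14, -17, -26) × (4, 12, 1) = (295, -118, 236).
A point on L: solving the two plane equations with x = -6 gives (-6, 2, 0).
Substitute r = (-6, 2, 0) + t(295, -118, 236) into the plane: -16 + 2006t = 52, so t = 2/59.
Intersection: (-6, 2, 0) + (2/59)·(295, -118, 236) = (4, -2, 8).

(4, -2, 8)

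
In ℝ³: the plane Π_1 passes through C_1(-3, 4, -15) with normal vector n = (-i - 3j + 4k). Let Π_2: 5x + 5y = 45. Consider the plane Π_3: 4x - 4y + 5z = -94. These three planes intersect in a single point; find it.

(-1, 10, -10)

Π_1: n·r = n·C_1 gives -x - 3y + 4z = -69.
Solving the 3×3 linear system -x - 3y + 4z = -69, 5x + 5y = 45, 4x - 4y + 5z = -94 (e.g. by elimination or Cramer's rule, determinant = -110) gives (-1, 10, -10).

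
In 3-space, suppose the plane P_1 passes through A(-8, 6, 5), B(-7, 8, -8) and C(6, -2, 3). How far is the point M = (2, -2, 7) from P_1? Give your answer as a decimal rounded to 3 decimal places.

AB = (1, 2, -13), AC = (14, -8, -2); a normal to P_1 is AB × AC = (-108, -180, -36).
Using A: P_1 has equation -108x - 180y - 36z = -396.
n·M − d = (-108)·(2) + (-180)·(-2) + (-36)·(7) − (-396) = 288; |n| = √45360.
Distance = |288| / √45360 = 288/√45360 ≈ 1.352.

1.352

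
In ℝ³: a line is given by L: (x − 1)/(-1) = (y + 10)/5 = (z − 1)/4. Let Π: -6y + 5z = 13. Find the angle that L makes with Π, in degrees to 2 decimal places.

L has direction (-1, 5, 4) through (1, -10, 1).
sin θ = |n·v| / (|n||v|) = |-10| / (√61 · √42) = 0.19757.
θ ≈ 11.39°.

11.39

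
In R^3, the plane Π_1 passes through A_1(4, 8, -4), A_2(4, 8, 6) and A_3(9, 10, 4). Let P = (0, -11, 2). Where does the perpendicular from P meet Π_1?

(-6, 4, 2)

A_1A_2 = (0, 0, 10), A_1A_3 = (5, 2, 8); a normal to Π_1 is A_1A_2 × A_1A_3 = (-20, 50, 0).
Using A_1: Π_1 has equation -20x + 50y = 320.
Foot = P − λn with λ = (n·P − d)/|n|² = (-550 − 320)/2900 = -3/10.
Foot = (0, -11, 2) − (-3/10)·(-20, 50, 0) = (-6, 4, 2).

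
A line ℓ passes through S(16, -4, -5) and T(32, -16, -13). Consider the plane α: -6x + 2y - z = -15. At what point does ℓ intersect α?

A direction vector for ℓ is T − S = (16, -12, -8).
Substitute r = (16, -4, -5) + t(16, -12, -8) into the plane: -99 + (-112)t = -15, so t = -3/4.
Intersection: (16, -4, -5) + (-3/4)·(16, -12, -8) = (4, 5, 1).

(4, 5, 1)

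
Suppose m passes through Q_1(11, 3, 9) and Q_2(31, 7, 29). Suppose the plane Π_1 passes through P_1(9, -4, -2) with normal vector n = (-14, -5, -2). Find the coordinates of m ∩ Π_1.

(6, 2, 4)

A direction vector for m is Q_2 − Q_1 = (20, 4, 20).
Π_1: n·r = n·P_1 gives -14x - 5y - 2z = -102.
Substitute r = (11, 3, 9) + t(20, 4, 20) into the plane: -187 + (-340)t = -102, so t = -1/4.
Intersection: (11, 3, 9) + (-1/4)·(20, 4, 20) = (6, 2, 4).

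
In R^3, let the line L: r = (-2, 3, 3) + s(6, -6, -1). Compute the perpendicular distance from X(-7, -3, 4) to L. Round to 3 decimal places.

Taking (-2, 3, 3) on L with direction v = (6, -6, -1): w = X − (-2, 3, 3) = (-5, -6, 1), and w × v = (12, 1, 66).
Distance = |w × v| / |v| = √4501 / √73 ≈ 7.852.

7.852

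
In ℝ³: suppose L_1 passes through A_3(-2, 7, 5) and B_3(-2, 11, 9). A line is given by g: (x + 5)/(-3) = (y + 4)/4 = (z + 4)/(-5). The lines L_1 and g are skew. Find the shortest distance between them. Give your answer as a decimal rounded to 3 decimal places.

3.317

A direction vector for L_1 is B_3 − A_3 = (0, 4, 4).
g has direction (-3, 4, -5) through (-5, -4, -4).
Common perpendicular direction n = (0, 4, 4) × (-3, 4, -5) = (-36, -12, 12).
With w = (-5, -4, -4) − (-2, 7, 5) = (-3, -11, -9), w · n = 132.
Distance = |w · n| / |n| = |132| / √1584 ≈ 3.317.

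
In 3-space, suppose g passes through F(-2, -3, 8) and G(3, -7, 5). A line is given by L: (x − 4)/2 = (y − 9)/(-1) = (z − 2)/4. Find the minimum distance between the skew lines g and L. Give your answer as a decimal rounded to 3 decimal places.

A direction vector for g is G − F = (5, -4, -3).
L has direction (2, -1, 4) through (4, 9, 2).
Common perpendicular direction n = (5, -4, -3) × (2, -1, 4) = (-19, -26, 3).
With w = (4, 9, 2) − (-2, -3, 8) = (6, 12, -6), w · n = -444.
Distance = |w · n| / |n| = |-444| / √1046 ≈ 13.728.

13.728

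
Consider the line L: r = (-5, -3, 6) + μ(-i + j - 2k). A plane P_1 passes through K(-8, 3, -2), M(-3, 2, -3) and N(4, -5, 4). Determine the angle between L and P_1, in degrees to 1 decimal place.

KM = (5, -1, -1), KN = (12, -8, 6); a normal to P_1 is KM × KN = (-14, -42, -28).
Using K: P_1 has equation -14x - 42y - 28z = 42.
sin θ = |n·v| / (|n||v|) = |28| / (√2744 · √6) = 0.21822.
θ ≈ 12.6°.

12.6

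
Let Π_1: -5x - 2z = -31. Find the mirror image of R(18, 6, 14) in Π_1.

λ = (n·R − d)/|n|² = (-118 − (-31))/29 = -3.
Reflection = R − 2λn = (18, 6, 14) − (-6)·(-5, 0, -2) = (-12, 6, 2).

(-12, 6, 2)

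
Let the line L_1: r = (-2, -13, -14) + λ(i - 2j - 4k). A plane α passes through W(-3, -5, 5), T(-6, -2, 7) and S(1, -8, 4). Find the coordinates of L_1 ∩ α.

(-6, -5, 2)

WT = (-3, 3, 2), WS = (4, -3, -1); a normal to α is WT × WS = (3, 5, -3).
Using W: α has equation 3x + 5y - 3z = -49.
Substitute r = (-2, -13, -14) + t(1, -2, -4) into the plane: -29 + 5t = -49, so t = -4.
Intersection: (-2, -13, -14) + (-4)·(1, -2, -4) = (-6, -5, 2).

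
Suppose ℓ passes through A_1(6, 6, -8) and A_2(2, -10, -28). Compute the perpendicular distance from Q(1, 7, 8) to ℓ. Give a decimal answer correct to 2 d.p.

11.55

A direction vector for ℓ is A_2 − A_1 = (-4, -16, -20).
Taking (6, 6, -8) on ℓ with direction v = (-4, -16, -20): w = Q − (6, 6, -8) = (-5, 1, 16), and w × v = (236, -164, 84).
Distance = |w × v| / |v| = √89648 / √672 ≈ 11.55.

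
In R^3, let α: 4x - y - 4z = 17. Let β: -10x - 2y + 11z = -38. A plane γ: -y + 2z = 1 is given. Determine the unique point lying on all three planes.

Solving the 3×3 linear system 4x - y - 4z = 17, -10x - 2y + 11z = -38, -y + 2z = 1 (e.g. by elimination or Cramer's rule, determinant = -32) gives (4, -1, 0).

(4, -1, 0)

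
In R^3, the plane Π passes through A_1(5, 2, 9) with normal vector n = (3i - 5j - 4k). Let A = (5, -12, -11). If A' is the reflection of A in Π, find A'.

Π: n·r = n·A_1 gives 3x - 5y - 4z = -31.
λ = (n·A − d)/|n|² = (119 − (-31))/50 = 3.
Reflection = A − 2λn = (5, -12, -11) − 6·(3, -5, -4) = (-13, 18, 13).

(-13, 18, 13)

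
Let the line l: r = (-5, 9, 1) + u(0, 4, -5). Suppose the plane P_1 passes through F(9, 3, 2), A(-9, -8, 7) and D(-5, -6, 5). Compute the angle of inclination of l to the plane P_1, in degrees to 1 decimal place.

FA = (-18, -11, 5), FD = (-14, -9, 3); a normal to P_1 is FA × FD = (12, -16, 8).
Using F: P_1 has equation 12x - 16y + 8z = 76.
sin θ = |n·v| / (|n||v|) = |-104| / (√464 · √41) = 0.75402.
θ ≈ 48.9°.

48.9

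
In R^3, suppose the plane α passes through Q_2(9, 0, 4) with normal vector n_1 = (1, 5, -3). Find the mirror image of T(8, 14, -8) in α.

(2, -16, 10)

α: n_1·r = n_1·Q_2 gives x + 5y - 3z = -3.
λ = (n·T − d)/|n|² = (102 − (-3))/35 = 3.
Reflection = T − 2λn = (8, 14, -8) − 6·(1, 5, -3) = (2, -16, 10).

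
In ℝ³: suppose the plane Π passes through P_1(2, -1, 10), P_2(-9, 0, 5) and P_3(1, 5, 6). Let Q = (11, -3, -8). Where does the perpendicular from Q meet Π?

(5, 6, 7)

P_1P_2 = (-11, 1, -5), P_1P_3 = (-1, 6, -4); a normal to Π is P_1P_2 × P_1P_3 = (26, -39, -65).
Using P_1: Π has equation 26x - 39y - 65z = -559.
Foot = Q − λn with λ = (n·Q − d)/|n|² = (923 − (-559))/6422 = 3/13.
Foot = (11, -3, -8) − (3/13)·(26, -39, -65) = (5, 6, 7).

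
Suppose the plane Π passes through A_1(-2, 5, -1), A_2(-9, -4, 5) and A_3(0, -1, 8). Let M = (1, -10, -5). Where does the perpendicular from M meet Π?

A_1A_2 = (-7, -9, 6), A_1A_3 = (2, -6, 9); a normal to Π is A_1A_2 × A_1A_3 = (-45, 75, 60).
Using A_1: Π has equation -45x + 75y + 60z = 405.
Foot = M − λn with λ = (n·M − d)/|n|² = (-1095 − 405)/11250 = -2/15.
Foot = (1, -10, -5) − (-2/15)·(-45, 75, 60) = (-5, 0, 3).

(-5, 0, 3)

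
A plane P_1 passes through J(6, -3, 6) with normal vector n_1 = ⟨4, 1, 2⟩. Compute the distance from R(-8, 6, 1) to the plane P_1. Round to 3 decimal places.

P_1: n_1·r = n_1·J gives 4x + y + 2z = 33.
n·R − d = (4)·(-8) + (1)·(6) + (2)·(1) − 33 = -57; |n| = √21.
Distance = |-57| / √21 = 57/√21 ≈ 12.438.

12.438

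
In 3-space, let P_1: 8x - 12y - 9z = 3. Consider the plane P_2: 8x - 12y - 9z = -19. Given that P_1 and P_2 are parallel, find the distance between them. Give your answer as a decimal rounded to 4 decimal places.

1.2941

Same normal n = (8, -12, -9) with |n| = √289; distance = |3 − (-19)| / |n| = 22/√289 ≈ 1.2941.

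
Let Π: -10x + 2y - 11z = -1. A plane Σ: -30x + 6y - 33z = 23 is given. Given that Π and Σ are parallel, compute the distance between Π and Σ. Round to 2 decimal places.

Rescale Σ by 1/3: -10x + 2y - 11z = 23/3. Then distance = |-1 − (23/3)| / √225 ≈ 0.58.

0.58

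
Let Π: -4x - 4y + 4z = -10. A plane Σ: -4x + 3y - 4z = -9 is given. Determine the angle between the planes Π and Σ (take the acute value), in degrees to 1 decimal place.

74.3

cos θ = |n₁·n₂| / (|n₁||n₂|) = |-12| / (√48 · √41).
θ = arccos(0.27050) ≈ 74.3°.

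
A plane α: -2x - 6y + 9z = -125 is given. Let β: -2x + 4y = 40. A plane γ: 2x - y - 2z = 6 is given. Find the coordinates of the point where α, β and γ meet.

Solving the 3×3 linear system -2x - 6y + 9z = -125, -2x + 4y = 40, 2x - y - 2z = 6 (e.g. by elimination or Cramer's rule, determinant = -14) gives (4, 12, -5).

(4, 12, -5)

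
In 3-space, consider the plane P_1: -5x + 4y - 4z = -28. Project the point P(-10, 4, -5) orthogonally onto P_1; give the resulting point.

Foot = P − λn with λ = (n·P − d)/|n|² = (86 − (-28))/57 = 2.
Foot = (-10, 4, -5) − 2·(-5, 4, -4) = (0, -4, 3).

(0, -4, 3)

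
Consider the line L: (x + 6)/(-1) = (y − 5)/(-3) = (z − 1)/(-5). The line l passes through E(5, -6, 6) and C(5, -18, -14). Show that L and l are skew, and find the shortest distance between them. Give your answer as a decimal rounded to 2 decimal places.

12.00

L has direction (-1, -3, -5) through (-6, 5, 1).
A direction vector for l is C − E = (0, -12, -20).
Common perpendicular direction n = (-1, -3, -5) × (0, -12, -20) = (0, -20, 12).
With w = (5, -6, 6) − (-6, 5, 1) = (11, -11, 5), w · n = 280.
Since n ≠ 0 the lines are not parallel, and w · n = 280 ≠ 0 so they do not intersect; hence they are skew.
Distance = |w · n| / |n| = |280| / √544 ≈ 12.00.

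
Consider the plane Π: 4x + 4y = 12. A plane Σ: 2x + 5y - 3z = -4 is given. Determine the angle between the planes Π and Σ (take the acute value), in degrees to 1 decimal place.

cos θ = |n₁·n₂| / (|n₁||n₂|) = |28| / (√32 · √38).
θ = arccos(0.80296) ≈ 36.6°.

36.6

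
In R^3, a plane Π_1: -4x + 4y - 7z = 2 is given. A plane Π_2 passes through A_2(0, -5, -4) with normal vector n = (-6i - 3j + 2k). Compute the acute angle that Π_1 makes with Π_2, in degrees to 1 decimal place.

88.2

Π_2: n·r = n·A_2 gives -6x - 3y + 2z = 7.
cos θ = |n₁·n₂| / (|n₁||n₂|) = |-2| / (√81 · √49).
θ = arccos(0.03175) ≈ 88.2°.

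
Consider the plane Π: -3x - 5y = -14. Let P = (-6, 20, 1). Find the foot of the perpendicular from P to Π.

Foot = P − λn with λ = (n·P − d)/|n|² = (-82 − (-14))/34 = -2.
Foot = (-6, 20, 1) − (-2)·(-3, -5, 0) = (-12, 10, 1).

(-12, 10, 1)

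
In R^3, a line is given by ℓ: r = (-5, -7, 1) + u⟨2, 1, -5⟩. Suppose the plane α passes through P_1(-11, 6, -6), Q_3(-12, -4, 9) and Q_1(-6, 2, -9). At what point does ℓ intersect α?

P_1Q_3 = (-1, -10, 15), P_1Q_1 = (5, -4, -3); a normal to α is P_1Q_3 × P_1Q_1 = (90, 72, 54).
Using P_1: α has equation 90x + 72y + 54z = -882.
Substitute r = (-5, -7, 1) + t(2, 1, -5) into the plane: -900 + (-18)t = -882, so t = -1.
Intersection: (-5, -7, 1) + (-1)·(2, 1, -5) = (-7, -8, 6).

(-7, -8, 6)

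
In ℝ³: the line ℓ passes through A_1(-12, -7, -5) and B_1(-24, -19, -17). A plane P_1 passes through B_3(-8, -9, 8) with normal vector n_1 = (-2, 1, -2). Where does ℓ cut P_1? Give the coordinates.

(0, 5, 7)

A direction vector for ℓ is B_1 − A_1 = (-12, -12, -12).
P_1: n_1·r = n_1·B_3 gives -2x + y - 2z = -9.
Substitute r = (-12, -7, -5) + t(-12, -12, -12) into the plane: 27 + 36t = -9, so t = -1.
Intersection: (-12, -7, -5) + (-1)·(-12, -12, -12) = (0, 5, 7).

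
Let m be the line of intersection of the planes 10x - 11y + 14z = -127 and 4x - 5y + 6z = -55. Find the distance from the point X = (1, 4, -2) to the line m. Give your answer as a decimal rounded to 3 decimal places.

3.888

Direction of m: (10, -11, 14) × (4, -5, 6) = (4, -4, -6).
A point on m: solving the two plane equations with x = -1 gives (-1, 3, -6).
Taking (-1, 3, -6) on m with direction v = (4, -4, -6): w = X − (-1, 3, -6) = (2, 1, 4), and w × v = (10, 28, -12).
Distance = |w × v| / |v| = √1028 / √68 ≈ 3.888.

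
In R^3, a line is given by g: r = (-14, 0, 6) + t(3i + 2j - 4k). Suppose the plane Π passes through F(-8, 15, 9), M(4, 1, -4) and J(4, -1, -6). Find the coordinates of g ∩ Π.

(-8, 4, -2)

FM = (12, -14, -13), FJ = (12, -16, -15); a normal to Π is FM × FJ = (2, 24, -24).
Using F: Π has equation 2x + 24y - 24z = 128.
Substitute r = (-14, 0, 6) + t(3, 2, -4) into the plane: -172 + 150t = 128, so t = 2.
Intersection: (-14, 0, 6) + 2·(3, 2, -4) = (-8, 4, -2).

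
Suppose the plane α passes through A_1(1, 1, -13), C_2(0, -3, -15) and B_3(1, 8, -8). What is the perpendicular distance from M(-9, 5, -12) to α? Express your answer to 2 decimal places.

6.96

A_1C_2 = (-1, -4, -2), A_1B_3 = (0, 7, 5); a normal to α is A_1C_2 × A_1B_3 = (-6, 5, -7).
Using A_1: α has equation -6x + 5y - 7z = 90.
n·M − d = (-6)·(-9) + (5)·(5) + (-7)·(-12) − 90 = 73; |n| = √110.
Distance = |73| / √110 = 73/√110 ≈ 6.96.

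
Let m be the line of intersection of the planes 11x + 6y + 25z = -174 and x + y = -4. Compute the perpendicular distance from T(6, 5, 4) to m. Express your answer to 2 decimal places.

14.31

Direction of m: (11, 6, 25) × (1, 1, 0) = (-25, 25, 5).
A point on m: solving the two plane equations with x = -5 gives (-5, 1, -5).
Taking (-5, 1, -5) on m with direction v = (-25, 25, 5): w = T − (-5, 1, -5) = (11, 4, 9), and w × v = (-205, -280, 375).
Distance = |w × v| / |v| = √261050 / √1275 ≈ 14.31.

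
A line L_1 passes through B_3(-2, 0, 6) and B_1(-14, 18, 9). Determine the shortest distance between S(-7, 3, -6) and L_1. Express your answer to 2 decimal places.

A direction vector for L_1 is B_1 − B_3 = (-12, 18, 3).
Taking (-2, 0, 6) on L_1 with direction v = (-12, 18, 3): w = S − (-2, 0, 6) = (-5, 3, -12), and w × v = (225, 159, -54).
Distance = |w × v| / |v| = √78822 / √477 ≈ 12.85.

12.85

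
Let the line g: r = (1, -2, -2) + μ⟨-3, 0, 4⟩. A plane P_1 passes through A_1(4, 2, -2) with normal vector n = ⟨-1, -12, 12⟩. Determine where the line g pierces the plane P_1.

(4, -2, -6)

P_1: n·r = n·A_1 gives -x - 12y + 12z = -52.
Substitute r = (1, -2, -2) + t(-3, 0, 4) into the plane: -1 + 51t = -52, so t = -1.
Intersection: (1, -2, -2) + (-1)·(-3, 0, 4) = (4, -2, -6).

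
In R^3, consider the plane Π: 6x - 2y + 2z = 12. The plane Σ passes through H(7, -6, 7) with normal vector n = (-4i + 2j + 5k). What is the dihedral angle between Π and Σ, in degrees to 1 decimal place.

Σ: n·r = n·H gives -4x + 2y + 5z = -5.
cos θ = |n₁·n₂| / (|n₁||n₂|) = |-18| / (√44 · √45).
θ = arccos(0.40452) ≈ 66.1°.

66.1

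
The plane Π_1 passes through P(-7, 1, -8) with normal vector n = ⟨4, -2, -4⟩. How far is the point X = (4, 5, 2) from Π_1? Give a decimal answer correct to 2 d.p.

Π_1: n·r = n·P gives 4x - 2y - 4z = 2.
n·X − d = (4)·(4) + (-2)·(5) + (-4)·(2) − 2 = -4; |n| = √36.
Distance = |-4| / √36 = 4/√36 ≈ 0.67.

0.67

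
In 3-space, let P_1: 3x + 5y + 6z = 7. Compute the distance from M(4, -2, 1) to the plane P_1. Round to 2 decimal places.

n·M − d = (3)·(4) + (5)·(-2) + (6)·(1) − 7 = 1; |n| = √70.
Distance = |1| / √70 = 1/√70 ≈ 0.12.

0.12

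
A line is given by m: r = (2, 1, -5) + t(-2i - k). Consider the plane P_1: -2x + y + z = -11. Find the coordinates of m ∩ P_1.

Substitute r = (2, 1, -5) + t(-2, 0, -1) into the plane: -8 + 3t = -11, so t = -1.
Intersection: (2, 1, -5) + (-1)·(-2, 0, -1) = (4, 1, -4).

(4, 1, -4)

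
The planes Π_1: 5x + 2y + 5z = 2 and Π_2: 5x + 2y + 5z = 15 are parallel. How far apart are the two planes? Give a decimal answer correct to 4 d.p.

1.7691

Same normal n = (5, 2, 5) with |n| = √54; distance = |2 − 15| / |n| = 13/√54 ≈ 1.7691.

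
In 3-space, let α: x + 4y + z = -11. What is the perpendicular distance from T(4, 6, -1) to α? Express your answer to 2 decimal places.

n·T − d = (1)·(4) + (4)·(6) + (1)·(-1) − (-11) = 38; |n| = √18.
Distance = |38| / √18 = 38/√18 ≈ 8.96.

8.96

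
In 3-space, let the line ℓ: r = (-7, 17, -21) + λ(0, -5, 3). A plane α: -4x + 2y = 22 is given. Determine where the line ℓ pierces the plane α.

(-7, -3, -9)

Substitute r = (-7, 17, -21) + t(0, -5, 3) into the plane: 62 + (-10)t = 22, so t = 4.
Intersection: (-7, 17, -21) + 4·(0, -5, 3) = (-7, -3, -9).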